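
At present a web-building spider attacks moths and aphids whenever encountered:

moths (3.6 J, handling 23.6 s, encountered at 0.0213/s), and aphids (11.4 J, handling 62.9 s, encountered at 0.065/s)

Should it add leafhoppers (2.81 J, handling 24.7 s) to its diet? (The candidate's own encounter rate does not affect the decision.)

On moths and aphids alone, R = ΣλE/(1+Σλh) = 0.8177/5.591 = 0.1462 J/s.
Profitability of leafhoppers: 2.81/24.7 = 0.1138 J/s.
Since 0.1138 < R, time spent handling leafhoppers is better spent searching.

No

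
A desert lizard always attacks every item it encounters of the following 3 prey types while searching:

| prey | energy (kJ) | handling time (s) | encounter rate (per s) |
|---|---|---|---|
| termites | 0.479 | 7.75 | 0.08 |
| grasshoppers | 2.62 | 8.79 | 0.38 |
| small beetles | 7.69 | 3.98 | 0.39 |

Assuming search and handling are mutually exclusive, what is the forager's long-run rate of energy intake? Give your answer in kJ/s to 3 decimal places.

Energy encountered per unit search time: 0.08×0.479 + 0.38×2.62 + 0.39×7.69 = 4.033 kJ/s.
Handling time per unit search time: 0.08×7.75 + 0.38×8.79 + 0.39×3.98 = 5.512.
Rate = 4.033/(1 + 5.512) = 0.6193 kJ/s.

0.619 kJ/s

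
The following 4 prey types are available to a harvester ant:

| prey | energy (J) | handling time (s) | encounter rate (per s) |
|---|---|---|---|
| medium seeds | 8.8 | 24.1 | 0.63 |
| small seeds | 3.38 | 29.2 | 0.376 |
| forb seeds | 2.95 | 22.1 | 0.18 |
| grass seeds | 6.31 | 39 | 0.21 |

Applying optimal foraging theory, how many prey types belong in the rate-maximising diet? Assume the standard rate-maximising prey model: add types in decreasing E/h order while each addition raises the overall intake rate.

E/h in descending order: medium seeds 0.365, grass seeds 0.162, forb seeds 0.133, small seeds 0.116 J/s. The optimal diet is the largest prefix of this list for which every included type satisfies E_i/h_i > R on the types above it.
Rate on top 1: 0.3426. grass seeds: 0.162 < 0.3426 → exclude; stop.
Optimal diet: medium seeds — 1 of 4 types.

1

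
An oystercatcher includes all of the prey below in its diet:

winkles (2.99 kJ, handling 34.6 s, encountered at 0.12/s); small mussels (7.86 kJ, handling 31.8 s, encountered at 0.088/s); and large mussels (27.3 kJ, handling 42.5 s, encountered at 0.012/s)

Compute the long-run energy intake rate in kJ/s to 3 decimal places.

0.163 kJ/s

R = Σλ_iE_i / (1 + Σλ_ih_i)
Numerator: 0.12×2.99 + 0.088×7.86 + 0.012×27.3 = 1.378
Denominator: 1 + 0.12×34.6 + 0.088×31.8 + 0.012×42.5 = 8.46
R = 1.378/8.46 = 0.1629 kJ/s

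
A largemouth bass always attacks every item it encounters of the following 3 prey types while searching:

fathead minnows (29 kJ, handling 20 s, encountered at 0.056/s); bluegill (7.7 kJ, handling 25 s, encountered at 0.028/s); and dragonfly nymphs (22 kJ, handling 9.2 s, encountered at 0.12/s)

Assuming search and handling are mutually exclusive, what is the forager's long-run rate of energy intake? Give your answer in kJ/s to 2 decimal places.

1.14 kJ/s

R = (0.056×29 + 0.028×7.7 + 0.12×22) / (1 + 0.056×20 + 0.028×25 + 0.12×9.2) = 4.48/3.924 = 1.142 kJ/s.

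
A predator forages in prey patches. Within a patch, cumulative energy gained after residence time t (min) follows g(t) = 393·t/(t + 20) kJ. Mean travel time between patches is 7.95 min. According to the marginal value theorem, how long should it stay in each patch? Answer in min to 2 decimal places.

By the marginal value theorem, leave when the instantaneous gain rate g'(t) equals the habitat-wide average g(t)/(T + t).
g'(t) = 393·20/(t + 20)². Setting 393·20/(t+20)² = 393t/[(t+20)(7.95+t)] gives 20(7.95+t) = t(t+20), so t² = 20×7.95 = 159.
t* = √159 = 12.61 min.

12.61 min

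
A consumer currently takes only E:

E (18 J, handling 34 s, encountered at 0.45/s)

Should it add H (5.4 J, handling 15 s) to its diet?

On E alone, R = ΣλE/(1+Σλh) = 8.1/16.3 = 0.4969 J/s.
Profitability of H: 5.4/15 = 0.36 J/s.
0.36 < 0.4969, so adding H would lower the average — exclude it.

No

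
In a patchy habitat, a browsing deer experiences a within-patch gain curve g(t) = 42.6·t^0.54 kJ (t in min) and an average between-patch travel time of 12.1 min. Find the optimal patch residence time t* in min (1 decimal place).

14.2 min

By the marginal value theorem, leave when the instantaneous gain rate g'(t) equals the habitat-wide average g(t)/(T + t).
g'(t) = 0.54·42.6·t^-0.46. Setting 0.54·42.6·t^-0.46 = 42.6·t^0.54/(12.1+t) gives 0.54(12.1+t) = t, so 0.46·t = 0.54×12.1.
t* = 0.54×12.1/0.46 = 14.2 min.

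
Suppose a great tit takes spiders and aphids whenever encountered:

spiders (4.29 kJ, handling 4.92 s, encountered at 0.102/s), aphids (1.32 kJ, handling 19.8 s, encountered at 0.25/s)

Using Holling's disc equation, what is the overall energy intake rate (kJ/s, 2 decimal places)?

0.12 kJ/s

R = (0.102×4.29 + 0.25×1.32) / (1 + 0.102×4.92 + 0.25×19.8) = 0.7676/6.452 = 0.119 kJ/s.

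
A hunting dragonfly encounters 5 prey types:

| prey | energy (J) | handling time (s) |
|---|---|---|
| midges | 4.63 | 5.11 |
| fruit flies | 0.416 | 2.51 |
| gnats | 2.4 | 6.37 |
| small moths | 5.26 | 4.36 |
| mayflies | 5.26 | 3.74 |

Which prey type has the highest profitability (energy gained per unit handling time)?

mayflies

In descending order of E/h:
mayflies: 5.26/3.74 = 1.41 J/s
small moths: 5.26/4.36 = 1.21 J/s
midges: 4.63/5.11 = 0.906 J/s
gnats: 2.4/6.37 = 0.377 J/s
fruit flies: 0.416/2.51 = 0.166 J/s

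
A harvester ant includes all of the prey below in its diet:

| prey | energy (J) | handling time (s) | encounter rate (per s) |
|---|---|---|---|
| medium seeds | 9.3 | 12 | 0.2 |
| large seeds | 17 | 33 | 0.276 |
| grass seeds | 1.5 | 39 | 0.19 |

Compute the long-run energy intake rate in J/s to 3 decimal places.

0.343 J/s

Energy encountered per unit search time: 0.2×9.3 + 0.276×17 + 0.19×1.5 = 6.837 J/s.
Handling time per unit search time: 0.2×12 + 0.276×33 + 0.19×39 = 18.92.
Rate = 6.837/(1 + 18.92) = 0.3433 J/s.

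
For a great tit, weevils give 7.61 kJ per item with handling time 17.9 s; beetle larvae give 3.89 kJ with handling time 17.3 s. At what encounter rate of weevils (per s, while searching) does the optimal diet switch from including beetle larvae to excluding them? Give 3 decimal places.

0.063 per s

At the threshold, the rate on weevils alone equals the profitability of beetle larvae: λ·7.61/(1 + λ·17.9) = 3.89/17.3 = 0.2249.
Rearranging, λ(7.61 − 0.2249×17.9) = 0.2249, so λ = 0.2249/3.585 = 0.06272 per s.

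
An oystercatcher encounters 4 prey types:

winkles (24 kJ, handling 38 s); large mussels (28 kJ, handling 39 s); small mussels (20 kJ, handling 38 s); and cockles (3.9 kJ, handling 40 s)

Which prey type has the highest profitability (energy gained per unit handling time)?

Profitability E/h (kJ/s): winkles = 24/38 = 0.632, large mussels = 28/39 = 0.718, small mussels = 20/38 = 0.526, cockles = 3.9/40 = 0.0975.
Ranked: large mussels > winkles > small mussels > cockles.

large mussels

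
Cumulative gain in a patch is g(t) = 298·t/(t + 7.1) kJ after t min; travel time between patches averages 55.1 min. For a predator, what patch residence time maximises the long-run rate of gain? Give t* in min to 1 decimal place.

19.8 min

By the marginal value theorem, leave when the instantaneous gain rate g'(t) equals the habitat-wide average g(t)/(T + t).
g'(t) = 298·7.1/(t + 7.1)². Setting 298·7.1/(t+7.1)² = 298t/[(t+7.1)(55.1+t)] gives 7.1(55.1+t) = t(t+7.1), so t² = 7.1×55.1 = 391.2.
t* = √391.2 = 19.78 min.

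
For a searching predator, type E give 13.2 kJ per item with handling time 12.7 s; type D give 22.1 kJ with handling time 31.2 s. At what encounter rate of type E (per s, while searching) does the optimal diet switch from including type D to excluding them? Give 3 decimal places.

Drop type D once their profitability E₂/h₂ falls below the rate achievable on type E alone: E₂/h₂ = λE₁/(1 + λh₁).
Solve for λ: λE₁h₂ = E₂(1 + λh₁) → λ(E₁h₂ − E₂h₁) = E₂ → λ = E₂/(E₁h₂ − E₂h₁).
λ = 22.1/(13.2×31.2 − 22.1×12.7) = 22.1/131.2 = 0.1685 per s.

0.168 per s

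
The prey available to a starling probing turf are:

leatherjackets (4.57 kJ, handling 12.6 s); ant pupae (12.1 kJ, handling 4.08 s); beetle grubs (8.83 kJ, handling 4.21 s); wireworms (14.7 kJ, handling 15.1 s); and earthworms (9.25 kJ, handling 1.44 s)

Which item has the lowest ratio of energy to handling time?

In descending order of E/h:
earthworms: 9.25/1.44 = 6.42 kJ/s
ant pupae: 12.1/4.08 = 2.97 kJ/s
beetle grubs: 8.83/4.21 = 2.1 kJ/s
wireworms: 14.7/15.1 = 0.974 kJ/s
leatherjackets: 4.57/12.6 = 0.363 kJ/s

leatherjackets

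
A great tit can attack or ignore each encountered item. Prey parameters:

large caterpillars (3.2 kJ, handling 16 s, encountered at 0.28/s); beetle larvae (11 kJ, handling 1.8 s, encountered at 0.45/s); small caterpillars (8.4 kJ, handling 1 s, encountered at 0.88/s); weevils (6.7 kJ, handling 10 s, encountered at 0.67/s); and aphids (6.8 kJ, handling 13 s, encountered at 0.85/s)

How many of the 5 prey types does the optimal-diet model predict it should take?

E/h in descending order: small caterpillars 8.4, beetle larvae 6.11, weevils 0.67, aphids 0.523, large caterpillars 0.2 kJ/s. The optimal diet is the largest prefix of this list for which every included type satisfies E_i/h_i > R on the types above it.
Rate on top 1: 3.932. beetle larvae: 6.11 > 3.932 → include.
Rate on top 2: 4.588. weevils: 0.67 < 4.588 → exclude; stop.
Optimal diet: small caterpillars, beetle larvae — 2 of 5 types.

2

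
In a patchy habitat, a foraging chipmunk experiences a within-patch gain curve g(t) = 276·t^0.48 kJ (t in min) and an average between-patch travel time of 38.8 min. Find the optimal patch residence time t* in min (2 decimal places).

35.82 min

By the marginal value theorem, leave when the instantaneous gain rate g'(t) equals the habitat-wide average g(t)/(T + t).
g'(t) = 0.48·276·t^-0.52. Setting 0.48·276·t^-0.52 = 276·t^0.48/(38.8+t) gives 0.48(38.8+t) = t, so 0.52·t = 0.48×38.8.
t* = 0.48×38.8/0.52 = 35.82 min.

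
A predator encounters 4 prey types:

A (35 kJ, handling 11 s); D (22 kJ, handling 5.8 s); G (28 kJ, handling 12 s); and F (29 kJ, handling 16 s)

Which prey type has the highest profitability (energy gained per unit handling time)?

D

Profitability E/h (kJ/s): A = 35/11 = 3.18, D = 22/5.8 = 3.79, G = 28/12 = 2.33, F = 29/16 = 1.81.
Ranked: D > A > G > F.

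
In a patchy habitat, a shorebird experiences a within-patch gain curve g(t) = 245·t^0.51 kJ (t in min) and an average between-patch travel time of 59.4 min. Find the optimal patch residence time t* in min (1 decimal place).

61.8 min

Maximise g(t)/(T+t): set derivative to zero → g'(t)(T+t) = g(t).
g'(t) = 0.51·245·t^-0.49. Setting 0.51·245·t^-0.49 = 245·t^0.51/(59.4+t) gives 0.51(59.4+t) = t, so 0.49·t = 0.51×59.4.
t* = 0.51×59.4/0.49 = 61.82 min.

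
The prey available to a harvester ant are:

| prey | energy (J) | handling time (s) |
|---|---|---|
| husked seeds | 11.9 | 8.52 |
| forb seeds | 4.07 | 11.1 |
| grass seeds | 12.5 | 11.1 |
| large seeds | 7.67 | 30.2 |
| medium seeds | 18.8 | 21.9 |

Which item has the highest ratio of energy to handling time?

husked seeds

In descending order of E/h:
husked seeds: 11.9/8.52 = 1.4 J/s
grass seeds: 12.5/11.1 = 1.13 J/s
medium seeds: 18.8/21.9 = 0.858 J/s
forb seeds: 4.07/11.1 = 0.367 J/s
large seeds: 7.67/30.2 = 0.254 J/s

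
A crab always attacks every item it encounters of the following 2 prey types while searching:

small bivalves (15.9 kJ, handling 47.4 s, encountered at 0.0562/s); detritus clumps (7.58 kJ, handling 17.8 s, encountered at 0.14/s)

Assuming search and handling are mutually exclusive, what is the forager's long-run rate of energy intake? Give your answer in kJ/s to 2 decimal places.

0.32 kJ/s

R = Σλ_iE_i / (1 + Σλ_ih_i)
Numerator: 0.0562×15.9 + 0.14×7.58 = 1.955
Denominator: 1 + 0.0562×47.4 + 0.14×17.8 = 6.156
R = 1.955/6.156 = 0.3175 kJ/s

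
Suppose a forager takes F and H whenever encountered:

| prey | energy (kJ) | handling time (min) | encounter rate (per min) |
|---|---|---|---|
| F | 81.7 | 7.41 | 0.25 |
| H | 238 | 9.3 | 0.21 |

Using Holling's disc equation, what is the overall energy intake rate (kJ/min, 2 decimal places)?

14.65 kJ/min

R = (0.25×81.7 + 0.21×238) / (1 + 0.25×7.41 + 0.21×9.3) = 70.41/4.806 = 14.65 kJ/min.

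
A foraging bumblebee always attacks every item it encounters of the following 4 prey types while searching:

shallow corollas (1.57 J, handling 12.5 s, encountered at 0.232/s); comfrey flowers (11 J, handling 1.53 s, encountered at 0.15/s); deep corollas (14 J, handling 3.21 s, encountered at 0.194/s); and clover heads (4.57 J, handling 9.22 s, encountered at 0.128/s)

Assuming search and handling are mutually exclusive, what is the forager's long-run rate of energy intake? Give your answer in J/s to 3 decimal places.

0.896 J/s

Energy encountered per unit search time: 0.232×1.57 + 0.15×11 + 0.194×14 + 0.128×4.57 = 5.315 J/s.
Handling time per unit search time: 0.232×12.5 + 0.15×1.53 + 0.194×3.21 + 0.128×9.22 = 4.932.
Rate = 5.315/(1 + 4.932) = 0.896 J/s.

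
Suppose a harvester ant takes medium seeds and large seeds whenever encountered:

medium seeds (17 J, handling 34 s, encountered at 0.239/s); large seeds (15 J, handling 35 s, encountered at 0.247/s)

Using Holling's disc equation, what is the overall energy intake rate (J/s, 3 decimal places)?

R = Σλ_iE_i / (1 + Σλ_ih_i)
Numerator: 0.239×17 + 0.247×15 = 7.768
Denominator: 1 + 0.239×34 + 0.247×35 = 17.77
R = 7.768/17.77 = 0.4371 J/s

0.437 J/s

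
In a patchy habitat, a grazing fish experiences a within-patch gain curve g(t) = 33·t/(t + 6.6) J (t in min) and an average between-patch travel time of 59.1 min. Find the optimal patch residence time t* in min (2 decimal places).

Optimal t* satisfies g'(t*) = g(t*)/(T + t*).
g'(t) = 33·6.6/(t + 6.6)². Setting 33·6.6/(t+6.6)² = 33t/[(t+6.6)(59.1+t)] gives 6.6(59.1+t) = t(t+6.6), so t² = 6.6×59.1 = 390.1.
t* = √390.1 = 19.75 min.

19.75 min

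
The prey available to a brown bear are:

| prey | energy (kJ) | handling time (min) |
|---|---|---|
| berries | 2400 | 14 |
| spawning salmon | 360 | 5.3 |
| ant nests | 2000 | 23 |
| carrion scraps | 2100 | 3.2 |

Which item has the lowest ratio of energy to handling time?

Profitability E/h (kJ/min): berries = 2400/14 = 171, spawning salmon = 360/5.3 = 67.9, ant nests = 2000/23 = 87, carrion scraps = 2100/3.2 = 656.
Ranked: carrion scraps > berries > ant nests > spawning salmon.

spawning salmon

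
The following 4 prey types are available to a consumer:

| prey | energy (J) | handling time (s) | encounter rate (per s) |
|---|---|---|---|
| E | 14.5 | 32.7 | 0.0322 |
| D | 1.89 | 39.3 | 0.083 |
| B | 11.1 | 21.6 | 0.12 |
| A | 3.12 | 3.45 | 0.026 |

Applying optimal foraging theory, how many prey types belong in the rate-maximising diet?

Rank by E/h (J/s): A 0.904, B 0.514, E 0.443, D 0.0481. Include each in turn until the next type's E/h falls below the running intake rate.
Rate on top 1: 0.07444. B: 0.514 > 0.07444 → include.
Rate on top 2: 0.3838. E: 0.443 > 0.3838 → include.
Rate on top 3: 0.3971. D: 0.0481 < 0.3971 → exclude; stop.
Optimal diet: A, B, E — 3 of 4 types.

3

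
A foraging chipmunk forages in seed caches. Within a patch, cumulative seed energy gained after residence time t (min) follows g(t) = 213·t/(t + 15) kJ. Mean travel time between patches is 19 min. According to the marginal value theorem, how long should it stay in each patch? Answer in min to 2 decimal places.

16.88 min

By the marginal value theorem, leave when the instantaneous gain rate g'(t) equals the habitat-wide average g(t)/(T + t).
g'(t) = 213·15/(t + 15)². Setting 213·15/(t+15)² = 213t/[(t+15)(19+t)] gives 15(19+t) = t(t+15), so t² = 15×19 = 285.
t* = √285 = 16.88 min.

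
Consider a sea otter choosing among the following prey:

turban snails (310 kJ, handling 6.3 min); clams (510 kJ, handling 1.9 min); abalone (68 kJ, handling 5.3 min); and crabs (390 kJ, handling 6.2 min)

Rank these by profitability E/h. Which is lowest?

In descending order of E/h:
clams: 510/1.9 = 268 kJ/min
crabs: 390/6.2 = 62.9 kJ/min
turban snails: 310/6.3 = 49.2 kJ/min
abalone: 68/5.3 = 12.8 kJ/min

abalone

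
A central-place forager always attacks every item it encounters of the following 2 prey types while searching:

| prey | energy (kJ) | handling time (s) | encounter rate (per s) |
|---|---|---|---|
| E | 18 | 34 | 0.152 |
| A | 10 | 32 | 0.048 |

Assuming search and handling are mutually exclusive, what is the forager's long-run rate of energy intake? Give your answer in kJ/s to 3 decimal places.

R = Σλ_iE_i / (1 + Σλ_ih_i)
Numerator: 0.152×18 + 0.048×10 = 3.216
Denominator: 1 + 0.152×34 + 0.048×32 = 7.704
R = 3.216/7.704 = 0.4174 kJ/s

0.417 kJ/s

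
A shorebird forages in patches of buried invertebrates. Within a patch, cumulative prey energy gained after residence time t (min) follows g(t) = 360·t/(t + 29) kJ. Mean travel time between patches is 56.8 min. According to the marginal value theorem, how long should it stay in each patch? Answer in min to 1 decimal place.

By the marginal value theorem, leave when the instantaneous gain rate g'(t) equals the habitat-wide average g(t)/(T + t).
g'(t) = 360·29/(t + 29)². Setting 360·29/(t+29)² = 360t/[(t+29)(56.8+t)] gives 29(56.8+t) = t(t+29), so t² = 29×56.8 = 1647.
t* = √1647 = 40.59 min.

40.6 min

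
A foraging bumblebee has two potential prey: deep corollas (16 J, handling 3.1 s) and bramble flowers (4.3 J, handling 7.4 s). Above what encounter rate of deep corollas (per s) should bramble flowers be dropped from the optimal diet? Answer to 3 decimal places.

0.041 per s

The zero-one rule: include bramble flowers iff E₂/h₂ > λE₁/(1+λh₁). Equality gives the switch point.
λE₁h₂ = E₂ + λE₂h₁ ⇒ λ = E₂/(E₁h₂ − E₂h₁) = 4.3/(118.4 − 13.33) = 0.04093 per s.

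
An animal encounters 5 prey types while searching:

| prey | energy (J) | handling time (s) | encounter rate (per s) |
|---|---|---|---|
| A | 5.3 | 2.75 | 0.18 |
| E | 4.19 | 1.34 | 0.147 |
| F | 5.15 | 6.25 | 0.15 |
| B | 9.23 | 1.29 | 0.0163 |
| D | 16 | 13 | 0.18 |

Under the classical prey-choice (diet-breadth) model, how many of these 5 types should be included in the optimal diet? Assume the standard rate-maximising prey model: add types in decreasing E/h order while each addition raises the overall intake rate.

4

E/h in descending order: B 7.16, E 3.13, A 1.93, D 1.23, F 0.824 J/s. The optimal diet is the largest prefix of this list for which every included type satisfies E_i/h_i > R on the types above it.
Rate on top 1: 0.1474. E: 3.13 > 0.1474 → include.
Rate on top 2: 0.6292. A: 1.93 > 0.6292 → include.
Rate on top 3: 1.004. D: 1.23 > 1.004 → include.
Rate on top 4: 1.135. F: 0.824 < 1.135 → exclude; stop.
Optimal diet: B, E, A, D — 4 of 5 types.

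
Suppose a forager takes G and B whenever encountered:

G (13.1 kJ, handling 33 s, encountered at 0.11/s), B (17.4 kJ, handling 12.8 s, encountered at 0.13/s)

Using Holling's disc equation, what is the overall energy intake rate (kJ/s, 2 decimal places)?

0.59 kJ/s

R = Σλ_iE_i / (1 + Σλ_ih_i)
Numerator: 0.11×13.1 + 0.13×17.4 = 3.703
Denominator: 1 + 0.11×33 + 0.13×12.8 = 6.294
R = 3.703/6.294 = 0.5883 kJ/s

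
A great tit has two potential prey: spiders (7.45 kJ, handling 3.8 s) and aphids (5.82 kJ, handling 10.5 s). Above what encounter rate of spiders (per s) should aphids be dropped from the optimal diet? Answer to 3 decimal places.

Drop aphids once their profitability E₂/h₂ falls below the rate achievable on spiders alone: E₂/h₂ = λE₁/(1 + λh₁).
Solve for λ: λE₁h₂ = E₂(1 + λh₁) → λ(E₁h₂ − E₂h₁) = E₂ → λ = E₂/(E₁h₂ − E₂h₁).
λ = 5.82/(7.45×10.5 − 5.82×3.8) = 5.82/56.11 = 0.1037 per s.

0.104 per s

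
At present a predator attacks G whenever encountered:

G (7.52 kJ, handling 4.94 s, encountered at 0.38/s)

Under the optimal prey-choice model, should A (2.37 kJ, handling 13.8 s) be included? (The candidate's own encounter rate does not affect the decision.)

No

Intake rate on the current diet: R = (0.38×7.52) / (1 + 0.38×4.94) = 2.858/2.877 = 0.9932 kJ/s.
Profitability of A: 2.37/13.8 = 0.1717 kJ/s.
Since 0.1717 < R, time spent handling A is better spent searching.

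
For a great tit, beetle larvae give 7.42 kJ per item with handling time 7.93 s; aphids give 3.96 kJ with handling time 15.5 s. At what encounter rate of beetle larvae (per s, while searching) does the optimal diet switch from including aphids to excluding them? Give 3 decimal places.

At the threshold, the rate on beetle larvae alone equals the profitability of aphids: λ·7.42/(1 + λ·7.93) = 3.96/15.5 = 0.2555.
Rearranging, λ(7.42 − 0.2555×7.93) = 0.2555, so λ = 0.2555/5.394 = 0.04736 per s.

0.047 per s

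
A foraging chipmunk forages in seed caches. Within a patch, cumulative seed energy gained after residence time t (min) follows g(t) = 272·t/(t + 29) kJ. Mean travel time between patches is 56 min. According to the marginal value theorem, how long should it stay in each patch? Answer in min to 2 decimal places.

40.30 min

Optimal t* satisfies g'(t*) = g(t*)/(T + t*).
g'(t) = 272·29/(t + 29)². Setting 272·29/(t+29)² = 272t/[(t+29)(56+t)] gives 29(56+t) = t(t+29), so t² = 29×56 = 1624.
t* = √1624 = 40.3 min.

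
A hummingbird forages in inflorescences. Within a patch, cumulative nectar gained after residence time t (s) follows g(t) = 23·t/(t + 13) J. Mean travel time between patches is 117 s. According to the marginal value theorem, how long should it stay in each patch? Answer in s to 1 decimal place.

39.0 s

By the marginal value theorem, leave when the instantaneous gain rate g'(t) equals the habitat-wide average g(t)/(T + t).
g'(t) = 23·13/(t + 13)². Setting 23·13/(t+13)² = 23t/[(t+13)(117+t)] gives 13(117+t) = t(t+13), so t² = 13×117 = 1521.
t* = √1521 = 39 s.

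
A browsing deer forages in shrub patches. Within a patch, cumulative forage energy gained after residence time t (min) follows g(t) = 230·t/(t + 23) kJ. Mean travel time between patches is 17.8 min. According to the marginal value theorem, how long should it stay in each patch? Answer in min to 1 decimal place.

Optimal t* satisfies g'(t*) = g(t*)/(T + t*).
g'(t) = 230·23/(t + 23)². Setting 230·23/(t+23)² = 230t/[(t+23)(17.8+t)] gives 23(17.8+t) = t(t+23), so t² = 23×17.8 = 409.4.
t* = √409.4 = 20.23 min.

20.2 min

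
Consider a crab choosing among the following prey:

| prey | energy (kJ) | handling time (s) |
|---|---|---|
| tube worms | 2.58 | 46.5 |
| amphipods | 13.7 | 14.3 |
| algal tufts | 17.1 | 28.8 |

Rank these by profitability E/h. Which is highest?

amphipods

In descending order of E/h:
amphipods: 13.7/14.3 = 0.958 kJ/s
algal tufts: 17.1/28.8 = 0.594 kJ/s
tube worms: 2.58/46.5 = 0.0555 kJ/s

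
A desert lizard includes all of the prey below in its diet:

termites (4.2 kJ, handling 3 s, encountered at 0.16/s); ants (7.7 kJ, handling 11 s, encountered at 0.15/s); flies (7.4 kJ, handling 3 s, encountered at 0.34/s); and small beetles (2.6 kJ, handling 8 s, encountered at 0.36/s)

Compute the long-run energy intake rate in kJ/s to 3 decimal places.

0.751 kJ/s

R = Σλ_iE_i / (1 + Σλ_ih_i)
Numerator: 0.16×4.2 + 0.15×7.7 + 0.34×7.4 + 0.36×2.6 = 5.279
Denominator: 1 + 0.16×3 + 0.15×11 + 0.34×3 + 0.36×8 = 7.03
R = 5.279/7.03 = 0.7509 kJ/s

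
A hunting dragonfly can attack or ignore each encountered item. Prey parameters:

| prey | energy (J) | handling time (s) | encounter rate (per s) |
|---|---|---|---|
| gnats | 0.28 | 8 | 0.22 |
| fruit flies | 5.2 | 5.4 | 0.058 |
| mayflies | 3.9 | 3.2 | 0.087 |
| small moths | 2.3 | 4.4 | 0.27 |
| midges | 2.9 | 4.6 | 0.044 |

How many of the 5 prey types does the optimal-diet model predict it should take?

E/h in descending order: mayflies 1.22, fruit flies 0.963, midges 0.63, small moths 0.523, gnats 0.035 J/s. The optimal diet is the largest prefix of this list for which every included type satisfies E_i/h_i > R on the types above it.
Rate on top 1: 0.2654. fruit flies: 0.963 > 0.2654 → include.
Rate on top 2: 0.4027. midges: 0.63 > 0.4027 → include.
Rate on top 3: 0.4284. small moths: 0.523 > 0.4284 → include.
Rate on top 4: 0.466. gnats: 0.035 < 0.466 → exclude; stop.
Optimal diet: mayflies, fruit flies, midges, small moths — 4 of 5 types.

4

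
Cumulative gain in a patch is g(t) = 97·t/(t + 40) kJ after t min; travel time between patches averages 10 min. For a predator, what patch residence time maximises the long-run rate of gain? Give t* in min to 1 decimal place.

20.0 min

Maximise g(t)/(T+t): set derivative to zero → g'(t)(T+t) = g(t).
g'(t) = 97·40/(t + 40)². Setting 97·40/(t+40)² = 97t/[(t+40)(10+t)] gives 40(10+t) = t(t+40), so t² = 40×10 = 400.
t* = √400 = 20 min.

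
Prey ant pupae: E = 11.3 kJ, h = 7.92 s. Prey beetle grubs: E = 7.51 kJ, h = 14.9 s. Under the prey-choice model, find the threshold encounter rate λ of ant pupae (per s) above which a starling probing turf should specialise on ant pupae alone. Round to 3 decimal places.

0.069 per s

Drop beetle grubs once their profitability E₂/h₂ falls below the rate achievable on ant pupae alone: E₂/h₂ = λE₁/(1 + λh₁).
Solve for λ: λE₁h₂ = E₂(1 + λh₁) → λ(E₁h₂ − E₂h₁) = E₂ → λ = E₂/(E₁h₂ − E₂h₁).
λ = 7.51/(11.3×14.9 − 7.51×7.92) = 7.51/108.9 = 0.06897 per s.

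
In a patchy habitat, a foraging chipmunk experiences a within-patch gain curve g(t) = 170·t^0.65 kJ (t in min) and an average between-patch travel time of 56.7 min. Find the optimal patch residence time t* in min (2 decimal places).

Maximise g(t)/(T+t): set derivative to zero → g'(t)(T+t) = g(t).
g'(t) = 0.65·170·t^-0.35. Setting 0.65·170·t^-0.35 = 170·t^0.65/(56.7+t) gives 0.65(56.7+t) = t, so 0.35·t = 0.65×56.7.
t* = 0.65×56.7/0.35 = 105.3 min.

105.30 min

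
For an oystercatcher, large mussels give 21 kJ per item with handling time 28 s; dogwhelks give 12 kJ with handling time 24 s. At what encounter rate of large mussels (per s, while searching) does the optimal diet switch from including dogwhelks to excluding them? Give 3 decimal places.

The zero-one rule: include dogwhelks iff E₂/h₂ > λE₁/(1+λh₁). Equality gives the switch point.
λE₁h₂ = E₂ + λE₂h₁ ⇒ λ = E₂/(E₁h₂ − E₂h₁) = 12/(504 − 336) = 0.07143 per s.

0.071 per s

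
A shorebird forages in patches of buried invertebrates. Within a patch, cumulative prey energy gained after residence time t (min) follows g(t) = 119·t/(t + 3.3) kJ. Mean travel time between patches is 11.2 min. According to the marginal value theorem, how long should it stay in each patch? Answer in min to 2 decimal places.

By the marginal value theorem, leave when the instantaneous gain rate g'(t) equals the habitat-wide average g(t)/(T + t).
g'(t) = 119·3.3/(t + 3.3)². Setting 119·3.3/(t+3.3)² = 119t/[(t+3.3)(11.2+t)] gives 3.3(11.2+t) = t(t+3.3), so t² = 3.3×11.2 = 36.96.
t* = √36.96 = 6.079 min.

6.08 min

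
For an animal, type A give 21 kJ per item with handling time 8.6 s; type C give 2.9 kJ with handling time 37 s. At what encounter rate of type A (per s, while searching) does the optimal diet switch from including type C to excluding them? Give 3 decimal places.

0.004 per s

The zero-one rule: include type C iff E₂/h₂ > λE₁/(1+λh₁). Equality gives the switch point.
λE₁h₂ = E₂ + λE₂h₁ ⇒ λ = E₂/(E₁h₂ − E₂h₁) = 2.9/(777 − 24.94) = 0.003856 per s.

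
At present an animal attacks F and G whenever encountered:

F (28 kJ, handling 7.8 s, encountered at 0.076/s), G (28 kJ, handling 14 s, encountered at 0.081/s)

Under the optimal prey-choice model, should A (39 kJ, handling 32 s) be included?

No

Current rate: (0.076×28 + 0.081×28)/(1 + 0.076×7.8 + 0.081×14) = 1.612 kJ/s.
A: E/h = 39/32 = 1.219 kJ/s.
1.219 < 1.612, so adding A would lower the average — exclude it.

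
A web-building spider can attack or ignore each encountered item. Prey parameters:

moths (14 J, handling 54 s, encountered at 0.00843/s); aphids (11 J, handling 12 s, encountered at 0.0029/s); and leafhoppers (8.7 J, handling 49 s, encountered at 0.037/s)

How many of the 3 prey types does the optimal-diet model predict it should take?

E/h in descending order: aphids 0.917, moths 0.259, leafhoppers 0.178 J/s. The optimal diet is the largest prefix of this list for which every included type satisfies E_i/h_i > R on the types above it.
Rate on top 1: 0.03083. moths: 0.259 > 0.03083 → include.
Rate on top 2: 0.1006. leafhoppers: 0.178 > 0.1006 → include.
Optimal diet: aphids, moths, leafhoppers — 3 of 3 types.

3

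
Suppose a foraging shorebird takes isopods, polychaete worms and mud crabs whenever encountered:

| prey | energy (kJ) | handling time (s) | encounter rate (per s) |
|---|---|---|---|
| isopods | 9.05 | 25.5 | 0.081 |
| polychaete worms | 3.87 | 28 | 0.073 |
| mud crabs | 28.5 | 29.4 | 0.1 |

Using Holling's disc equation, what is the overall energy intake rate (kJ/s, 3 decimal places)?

R = Σλ_iE_i / (1 + Σλ_ih_i)
Numerator: 0.081×9.05 + 0.073×3.87 + 0.1×28.5 = 3.866
Denominator: 1 + 0.081×25.5 + 0.073×28 + 0.1×29.4 = 8.05
R = 3.866/8.05 = 0.4802 kJ/s

0.480 kJ/s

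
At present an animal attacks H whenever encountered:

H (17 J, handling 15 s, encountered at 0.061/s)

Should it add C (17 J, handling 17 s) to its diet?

Current rate: (0.061×17)/(1 + 0.061×15) = 0.5415 J/s.
C: E/h = 17/17 = 1 J/s.
Since 1 > R, including C increases the long-run rate.

Yes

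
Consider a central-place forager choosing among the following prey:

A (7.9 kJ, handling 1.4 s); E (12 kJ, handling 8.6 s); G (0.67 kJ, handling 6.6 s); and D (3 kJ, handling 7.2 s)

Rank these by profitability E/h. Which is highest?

A

Profitability E/h (kJ/s): A = 7.9/1.4 = 5.64, E = 12/8.6 = 1.4, G = 0.67/6.6 = 0.102, D = 3/7.2 = 0.417.
Ranked: A > E > D > G.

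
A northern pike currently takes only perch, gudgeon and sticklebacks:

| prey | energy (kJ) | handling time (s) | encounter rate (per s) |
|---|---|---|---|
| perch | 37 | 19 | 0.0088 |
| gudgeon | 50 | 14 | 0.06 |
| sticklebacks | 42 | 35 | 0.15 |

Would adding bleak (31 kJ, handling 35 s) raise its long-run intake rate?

Intake rate on the current diet: R = (0.0088×37 + 0.06×50 + 0.15×42) / (1 + 0.0088×19 + 0.06×14 + 0.15×35) = 9.626/7.257 = 1.326 kJ/s.
Profitability of bleak: 31/35 = 0.8857 kJ/s.
0.8857 < 1.326, so adding bleak would lower the average — exclude it.

No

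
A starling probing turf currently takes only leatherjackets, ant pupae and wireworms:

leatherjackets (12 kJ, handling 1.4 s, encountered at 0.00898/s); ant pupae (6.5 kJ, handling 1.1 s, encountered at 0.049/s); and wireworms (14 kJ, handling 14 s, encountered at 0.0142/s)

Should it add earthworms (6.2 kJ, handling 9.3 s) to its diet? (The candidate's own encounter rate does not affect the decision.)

On leatherjackets, ant pupae and wireworms alone, R = ΣλE/(1+Σλh) = 0.6251/1.265 = 0.494 kJ/s.
Profitability of earthworms: 6.2/9.3 = 0.6667 kJ/s.
Since 0.6667 > R, including earthworms increases the long-run rate.

Yes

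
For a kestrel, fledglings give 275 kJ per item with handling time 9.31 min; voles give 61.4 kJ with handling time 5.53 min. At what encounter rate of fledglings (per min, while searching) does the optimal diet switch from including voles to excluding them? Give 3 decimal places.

0.065 per min

Drop voles once their profitability E₂/h₂ falls below the rate achievable on fledglings alone: E₂/h₂ = λE₁/(1 + λh₁).
Solve for λ: λE₁h₂ = E₂(1 + λh₁) → λ(E₁h₂ − E₂h₁) = E₂ → λ = E₂/(E₁h₂ − E₂h₁).
λ = 61.4/(275×5.53 − 61.4×9.31) = 61.4/949.1 = 0.06469 per min.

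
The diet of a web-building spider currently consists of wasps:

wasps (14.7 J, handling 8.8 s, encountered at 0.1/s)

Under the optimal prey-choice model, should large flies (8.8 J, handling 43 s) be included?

Intake rate on the current diet: R = (0.1×14.7) / (1 + 0.1×8.8) = 1.47/1.88 = 0.7819 J/s.
Profitability of large flies: 8.8/43 = 0.2047 J/s.
0.2047 < 0.7819, so adding large flies would lower the average — exclude it.

No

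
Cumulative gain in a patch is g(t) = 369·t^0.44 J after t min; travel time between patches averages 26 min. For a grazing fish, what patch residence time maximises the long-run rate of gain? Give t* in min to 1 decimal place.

Maximise g(t)/(T+t): set derivative to zero → g'(t)(T+t) = g(t).
g'(t) = 0.44·369·t^-0.56. Setting 0.44·369·t^-0.56 = 369·t^0.44/(26+t) gives 0.44(26+t) = t, so 0.56·t = 0.44×26.
t* = 0.44×26/0.56 = 20.43 min.

20.4 min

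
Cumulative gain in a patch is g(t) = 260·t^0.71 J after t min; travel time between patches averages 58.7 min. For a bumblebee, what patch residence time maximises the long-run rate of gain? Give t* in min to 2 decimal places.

By the marginal value theorem, leave when the instantaneous gain rate g'(t) equals the habitat-wide average g(t)/(T + t).
g'(t) = 0.71·260·t^-0.29. Setting 0.71·260·t^-0.29 = 260·t^0.71/(58.7+t) gives 0.71(58.7+t) = t, so 0.29·t = 0.71×58.7.
t* = 0.71×58.7/0.29 = 143.7 min.

143.71 min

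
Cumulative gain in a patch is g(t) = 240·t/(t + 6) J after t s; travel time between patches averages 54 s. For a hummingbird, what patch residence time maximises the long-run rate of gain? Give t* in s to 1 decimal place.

18.0 s

Optimal t* satisfies g'(t*) = g(t*)/(T + t*).
g'(t) = 240·6/(t + 6)². Setting 240·6/(t+6)² = 240t/[(t+6)(54+t)] gives 6(54+t) = t(t+6), so t² = 6×54 = 324.
t* = √324 = 18 s.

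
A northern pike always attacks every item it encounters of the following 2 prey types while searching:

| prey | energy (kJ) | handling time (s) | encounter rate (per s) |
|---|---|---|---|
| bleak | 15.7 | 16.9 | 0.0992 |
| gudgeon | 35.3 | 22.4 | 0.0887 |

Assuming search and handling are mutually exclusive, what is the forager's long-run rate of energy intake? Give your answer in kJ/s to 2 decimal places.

1.01 kJ/s

R = Σλ_iE_i / (1 + Σλ_ih_i)
Numerator: 0.0992×15.7 + 0.0887×35.3 = 4.689
Denominator: 1 + 0.0992×16.9 + 0.0887×22.4 = 4.663
R = 4.689/4.663 = 1.005 kJ/s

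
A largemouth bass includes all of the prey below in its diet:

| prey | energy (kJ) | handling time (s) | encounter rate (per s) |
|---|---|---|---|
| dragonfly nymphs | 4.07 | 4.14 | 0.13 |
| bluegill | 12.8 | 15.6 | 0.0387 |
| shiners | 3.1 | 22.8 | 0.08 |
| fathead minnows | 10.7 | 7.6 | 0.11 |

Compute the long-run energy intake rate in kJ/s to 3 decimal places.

0.510 kJ/s

R = (0.13×4.07 + 0.0387×12.8 + 0.08×3.1 + 0.11×10.7) / (1 + 0.13×4.14 + 0.0387×15.6 + 0.08×22.8 + 0.11×7.6) = 2.449/4.802 = 0.5101 kJ/s.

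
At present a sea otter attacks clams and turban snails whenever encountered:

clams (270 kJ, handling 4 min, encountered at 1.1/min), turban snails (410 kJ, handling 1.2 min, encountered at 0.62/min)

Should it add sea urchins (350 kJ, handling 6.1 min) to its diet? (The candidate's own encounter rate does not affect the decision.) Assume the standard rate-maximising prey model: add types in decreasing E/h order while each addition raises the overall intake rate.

No

On clams and turban snails alone, R = ΣλE/(1+Σλh) = 551.2/6.144 = 89.71 kJ/min.
sea urchins: E/h = 350/6.1 = 57.38 kJ/min.
57.38 < 89.71, so adding sea urchins would lower the average — exclude it.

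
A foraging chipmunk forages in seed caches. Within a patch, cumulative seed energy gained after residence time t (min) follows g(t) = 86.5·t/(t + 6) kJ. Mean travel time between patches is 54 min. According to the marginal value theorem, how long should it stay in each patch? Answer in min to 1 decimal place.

18.0 min

Optimal t* satisfies g'(t*) = g(t*)/(T + t*).
g'(t) = 86.5·6/(t + 6)². Setting 86.5·6/(t+6)² = 86.5t/[(t+6)(54+t)] gives 6(54+t) = t(t+6), so t² = 6×54 = 324.
t* = √324 = 18 min.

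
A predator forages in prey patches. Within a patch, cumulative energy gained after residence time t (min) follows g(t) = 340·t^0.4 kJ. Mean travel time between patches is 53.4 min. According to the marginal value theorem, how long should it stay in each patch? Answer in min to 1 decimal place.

Optimal t* satisfies g'(t*) = g(t*)/(T + t*).
g'(t) = 0.4·340·t^-0.6. Setting 0.4·340·t^-0.6 = 340·t^0.4/(53.4+t) gives 0.4(53.4+t) = t, so 0.60·t = 0.4×53.4.
t* = 0.4×53.4/0.60 = 35.6 min.

35.6 min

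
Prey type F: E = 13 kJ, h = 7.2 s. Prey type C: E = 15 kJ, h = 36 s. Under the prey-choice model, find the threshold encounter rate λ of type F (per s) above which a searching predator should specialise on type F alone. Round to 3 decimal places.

At the threshold, the rate on type F alone equals the profitability of type C: λ·13/(1 + λ·7.2) = 15/36 = 0.4167.
Rearranging, λ(13 − 0.4167×7.2) = 0.4167, so λ = 0.4167/10 = 0.04167 per s.

0.042 per s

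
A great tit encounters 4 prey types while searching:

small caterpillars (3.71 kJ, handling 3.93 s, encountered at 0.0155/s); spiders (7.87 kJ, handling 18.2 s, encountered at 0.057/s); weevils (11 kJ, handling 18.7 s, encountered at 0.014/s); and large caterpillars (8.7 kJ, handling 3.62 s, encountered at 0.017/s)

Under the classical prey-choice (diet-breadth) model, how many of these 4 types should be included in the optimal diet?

4

Profitabilities (E/h, kJ/s): large caterpillars 2.4, small caterpillars 0.944, weevils 0.588, spiders 0.432. Add prey in this order while the next type's profitability exceeds the intake rate on those already taken.
Rate on top 1: 0.1393. small caterpillars: 0.944 > 0.1393 → include.
Rate on top 2: 0.183. weevils: 0.588 > 0.183 → include.
Rate on top 3: 0.2596. spiders: 0.432 > 0.2596 → include.
Optimal diet: large caterpillars, small caterpillars, weevils, spiders — 4 of 4 types.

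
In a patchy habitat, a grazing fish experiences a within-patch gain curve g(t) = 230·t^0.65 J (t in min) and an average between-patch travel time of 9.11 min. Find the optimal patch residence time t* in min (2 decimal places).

16.92 min

Maximise g(t)/(T+t): set derivative to zero → g'(t)(T+t) = g(t).
g'(t) = 0.65·230·t^-0.35. Setting 0.65·230·t^-0.35 = 230·t^0.65/(9.11+t) gives 0.65(9.11+t) = t, so 0.35·t = 0.65×9.11.
t* = 0.65×9.11/0.35 = 16.92 min.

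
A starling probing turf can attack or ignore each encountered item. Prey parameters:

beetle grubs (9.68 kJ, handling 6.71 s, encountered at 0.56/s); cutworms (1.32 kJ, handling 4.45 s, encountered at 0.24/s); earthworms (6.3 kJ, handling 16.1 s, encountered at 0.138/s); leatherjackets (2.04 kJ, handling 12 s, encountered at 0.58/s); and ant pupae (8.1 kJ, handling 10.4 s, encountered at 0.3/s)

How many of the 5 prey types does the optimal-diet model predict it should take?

1

Profitabilities (E/h, kJ/s): beetle grubs 1.44, ant pupae 0.779, earthworms 0.391, cutworms 0.297, leatherjackets 0.17. Add prey in this order while the next type's profitability exceeds the intake rate on those already taken.
Rate on top 1: 1.139. ant pupae: 0.779 < 1.139 → exclude; stop.
Optimal diet: beetle grubs — 1 of 5 types.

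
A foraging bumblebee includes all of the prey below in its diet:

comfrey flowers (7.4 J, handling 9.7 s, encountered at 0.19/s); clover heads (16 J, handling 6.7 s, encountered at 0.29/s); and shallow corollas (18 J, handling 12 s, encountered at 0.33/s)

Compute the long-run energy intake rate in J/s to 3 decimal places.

R = (0.19×7.4 + 0.29×16 + 0.33×18) / (1 + 0.19×9.7 + 0.29×6.7 + 0.33×12) = 11.99/8.746 = 1.37 J/s.

1.370 J/s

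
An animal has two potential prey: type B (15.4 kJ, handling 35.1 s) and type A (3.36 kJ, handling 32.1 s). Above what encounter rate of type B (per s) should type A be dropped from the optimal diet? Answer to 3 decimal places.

0.009 per s

Drop type A once their profitability E₂/h₂ falls below the rate achievable on type B alone: E₂/h₂ = λE₁/(1 + λh₁).
Solve for λ: λE₁h₂ = E₂(1 + λh₁) → λ(E₁h₂ − E₂h₁) = E₂ → λ = E₂/(E₁h₂ − E₂h₁).
λ = 3.36/(15.4×32.1 − 3.36×35.1) = 3.36/376.4 = 0.008927 per s.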